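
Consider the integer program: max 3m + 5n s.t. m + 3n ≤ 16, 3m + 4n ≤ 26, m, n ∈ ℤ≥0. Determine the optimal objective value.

The continuous relaxation peaks at (2.8, 4.4) with value 30.40; rounding to a feasible lattice point costs some objective.
(m,n)=(3,4): 1·3+3·4=15≤16, 3·3+4·4=25≤26, objective 29.
(m,n)=(1,5): 1·1+3·5=16≤16, 3·1+4·5=23≤26, objective 28.
(m,n)=(4,3): 1·4+3·3=13≤16, 3·4+4·3=24≤26, objective 27.
The best lattice point is (3,4), giving 29.

29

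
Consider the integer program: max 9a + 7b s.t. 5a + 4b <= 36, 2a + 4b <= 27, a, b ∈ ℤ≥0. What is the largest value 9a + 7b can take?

64

The continuous relaxation peaks at (7.2, 0) with value 64.80; rounding to a feasible lattice point costs some objective.
(a,b)=(4,4) is feasible, giving 64.
(a,b)=(7,0) is feasible, giving 63.
(a,b)=(3,5) is feasible, giving 62.
(a,b)=(6,1) is feasible, giving 61.
The best lattice point is (4,4), giving 64.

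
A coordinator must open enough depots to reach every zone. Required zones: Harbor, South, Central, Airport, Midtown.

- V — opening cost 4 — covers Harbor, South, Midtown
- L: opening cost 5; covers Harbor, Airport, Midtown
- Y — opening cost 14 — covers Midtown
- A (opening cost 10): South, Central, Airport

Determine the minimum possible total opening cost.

14

The greedy cost-per-new-zone heuristic would pick V, L, and A for 19, but a cheaper cover exists.
Choose V and A: together they cover Harbor, South, Central, Airport, Midtown — every zone.
Total opening cost: 4 + 10 = 14.
No cover costs less than 14.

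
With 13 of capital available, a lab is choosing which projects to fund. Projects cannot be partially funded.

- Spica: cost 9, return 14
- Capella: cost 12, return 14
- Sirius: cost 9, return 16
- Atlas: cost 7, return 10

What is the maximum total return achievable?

Allowing fractional choices, the relaxed optimum would be about 22.2, but projects are indivisible.
Sirius: cost 9 ≤ 13, return 16.
Spica: cost 9 ≤ 13, return 14.
Best is Sirius with total return 16.

16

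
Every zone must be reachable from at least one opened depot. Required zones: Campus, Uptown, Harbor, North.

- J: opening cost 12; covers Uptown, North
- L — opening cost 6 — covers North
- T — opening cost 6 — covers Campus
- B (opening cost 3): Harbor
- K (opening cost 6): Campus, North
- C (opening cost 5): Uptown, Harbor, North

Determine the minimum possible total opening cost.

11

Choose T and C: together they cover Campus, Uptown, Harbor, North — every zone.
Total opening cost: 6 + 5 = 11.
No cover costs less than 11.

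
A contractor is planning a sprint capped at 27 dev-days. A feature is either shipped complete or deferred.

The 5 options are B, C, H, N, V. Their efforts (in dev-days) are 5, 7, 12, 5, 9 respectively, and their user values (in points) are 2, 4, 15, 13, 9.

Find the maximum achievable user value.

37

This is a 0-1 knapsack instance.
C + H + N: effort 7 + 12 + 5 = 24 ≤ 27, user value 4 + 15 + 13 = 32.
H + N + V: effort 12 + 5 + 9 = 26 ≤ 27, user value 15 + 13 + 9 = 37.
Best is H, N, and V with total user value 37.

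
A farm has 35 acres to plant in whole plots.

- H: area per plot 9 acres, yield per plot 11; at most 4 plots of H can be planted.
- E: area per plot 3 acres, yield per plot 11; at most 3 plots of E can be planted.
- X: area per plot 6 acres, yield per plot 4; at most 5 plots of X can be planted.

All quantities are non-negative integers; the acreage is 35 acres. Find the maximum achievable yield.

Take 2×H, 3×E, and 1×X: area 33 ≤ 35, yield 2·11 + 3·11 + 1·4 = 59.
E has the best ratio (11/3) and is taken to its limit of 3; remaining capacity is filled optimally with the others.

59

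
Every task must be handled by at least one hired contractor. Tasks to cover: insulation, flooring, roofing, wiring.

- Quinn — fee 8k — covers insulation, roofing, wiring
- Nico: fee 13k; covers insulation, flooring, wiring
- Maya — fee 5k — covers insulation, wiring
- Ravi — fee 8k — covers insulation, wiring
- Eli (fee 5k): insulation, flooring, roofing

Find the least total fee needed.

10

This is an integer covering problem.
Choose Maya and Eli: together they cover insulation, flooring, roofing, wiring — every task.
Total fee: 5 + 5 = 10.
No cover costs less than 10.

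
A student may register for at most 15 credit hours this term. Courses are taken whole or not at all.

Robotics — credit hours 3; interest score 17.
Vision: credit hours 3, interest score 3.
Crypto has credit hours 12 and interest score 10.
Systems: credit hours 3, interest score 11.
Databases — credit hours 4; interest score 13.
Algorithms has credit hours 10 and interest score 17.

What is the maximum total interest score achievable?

44

Take Robotics, Vision, Systems, and Databases: credit hours 3 + 3 + 3 + 4 = 13 ≤ 15, interest score 17 + 3 + 11 + 13 = 44.
No other feasible combination does better.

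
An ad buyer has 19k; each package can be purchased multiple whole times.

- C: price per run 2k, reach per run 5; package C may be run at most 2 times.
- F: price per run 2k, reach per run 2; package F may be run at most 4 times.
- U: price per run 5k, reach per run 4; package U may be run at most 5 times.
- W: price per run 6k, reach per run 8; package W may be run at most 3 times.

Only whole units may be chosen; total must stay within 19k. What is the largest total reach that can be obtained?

28

2×C and 2×W: price 16 ≤ 19, reach 2·5 + 2·8 = 26.
2×C, 1×F, and 2×W: price 18 ≤ 19, reach 2·5 + 1·2 + 2·8 = 28.
Best is 28.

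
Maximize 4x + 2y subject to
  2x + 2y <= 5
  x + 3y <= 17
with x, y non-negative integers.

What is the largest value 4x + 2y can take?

Relaxing integrality, the LP optimum is 10.00 at (x,y) = (2.5, 0), which is not an integer point.
(x,y)=(2,0): 2·2+2·0=4≤5, 1·2+3·0=2≤17, objective 8.
(x,y)=(1,1): 2·1+2·1=4≤5, 1·1+3·1=4≤17, objective 6.
Maximum is 8 at (x,y)=(2,0).

8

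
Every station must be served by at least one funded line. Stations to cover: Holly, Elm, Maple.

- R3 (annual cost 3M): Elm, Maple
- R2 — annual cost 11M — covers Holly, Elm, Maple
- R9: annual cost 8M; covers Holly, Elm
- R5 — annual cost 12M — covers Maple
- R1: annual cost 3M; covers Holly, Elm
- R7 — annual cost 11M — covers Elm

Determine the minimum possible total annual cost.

6

Choose R3 and R1: together they cover Holly, Elm, Maple — every station.
Total annual cost: 3 + 3 = 6.
No cover costs less than 6.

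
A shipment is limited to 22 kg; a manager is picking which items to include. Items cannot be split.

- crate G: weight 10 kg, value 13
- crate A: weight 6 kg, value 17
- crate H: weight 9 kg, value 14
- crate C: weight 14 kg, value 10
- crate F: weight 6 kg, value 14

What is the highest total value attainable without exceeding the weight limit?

45

Treat it as a binary knapsack problem.
Allowing fractional choices, the relaxed optimum would be about 46.3, but items are indivisible.
crate G + crate A + crate F: weight 10 + 6 + 6 = 22 ≤ 22, value 13 + 17 + 14 = 44.
crate A + crate H + crate F: weight 6 + 9 + 6 = 21 ≤ 22, value 17 + 14 + 14 = 45.
Best is crate A, crate H, and crate F with total value 45.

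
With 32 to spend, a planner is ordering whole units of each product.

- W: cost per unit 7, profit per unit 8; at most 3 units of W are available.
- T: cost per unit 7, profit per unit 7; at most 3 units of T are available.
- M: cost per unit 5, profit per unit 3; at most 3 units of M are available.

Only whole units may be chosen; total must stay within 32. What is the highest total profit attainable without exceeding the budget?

31

Take 3×W and 1×T: cost 28 ≤ 32, profit 3·8 + 1·7 = 31.
W has the best ratio (8/7) and is taken to its limit of 3; remaining capacity is filled optimally with the others.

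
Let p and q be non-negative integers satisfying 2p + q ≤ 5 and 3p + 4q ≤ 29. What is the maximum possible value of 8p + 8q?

(p,q)=(0,5) is feasible, giving 40.
(p,q)=(0,4) is feasible, giving 32.
Maximum is 40 at (p,q)=(0,5).

40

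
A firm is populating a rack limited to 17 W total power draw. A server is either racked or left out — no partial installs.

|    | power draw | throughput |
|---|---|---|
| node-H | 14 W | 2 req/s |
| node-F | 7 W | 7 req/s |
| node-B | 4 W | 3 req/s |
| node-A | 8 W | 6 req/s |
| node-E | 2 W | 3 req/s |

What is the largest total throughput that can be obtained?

16

Treat it as a binary knapsack problem.
node-F + node-B + node-E: power draw 7 + 4 + 2 = 13 ≤ 17, throughput 7 + 3 + 3 = 13.
node-F + node-A + node-E: power draw 7 + 8 + 2 = 17 ≤ 17, throughput 7 + 6 + 3 = 16.
Best is node-F, node-A, and node-E with total throughput 16.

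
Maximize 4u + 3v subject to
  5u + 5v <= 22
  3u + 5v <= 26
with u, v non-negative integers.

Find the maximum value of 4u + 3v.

16

Relaxing integrality, the LP optimum is 17.60 at (u,v) = (4.4, 0), which is not an integer point.
(u,v)=(4,0): 5·4+5·0=20≤22, 3·4+5·0=12≤26, objective 16.
(u,v)=(3,1): 5·3+5·1=20≤22, 3·3+5·1=14≤26, objective 15.
(u,v)=(3,0): 5·3+5·0=15≤22, 3·3+5·0=9≤26, objective 12.
The best lattice point is (4,0), giving 16.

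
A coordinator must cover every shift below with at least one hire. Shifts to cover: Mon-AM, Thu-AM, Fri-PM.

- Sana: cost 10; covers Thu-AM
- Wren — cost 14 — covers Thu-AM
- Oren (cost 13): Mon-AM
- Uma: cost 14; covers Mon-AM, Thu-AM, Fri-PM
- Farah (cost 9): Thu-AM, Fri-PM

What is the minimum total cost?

The greedy cost-per-new-shift heuristic would pick Farah and Oren for 22, but a cheaper cover exists.
Uma alone covers Mon-AM, Thu-AM, Fri-PM — every shift.
Total cost: 14.
No cover costs less than 14.

14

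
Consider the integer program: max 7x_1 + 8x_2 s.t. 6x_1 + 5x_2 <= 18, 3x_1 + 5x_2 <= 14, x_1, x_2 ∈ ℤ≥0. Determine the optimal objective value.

23

The continuous relaxation peaks at (1.33, 2) with value 25.33; rounding to a feasible lattice point costs some objective.
(x_1,x_2)=(1,2): 6·1+5·2=16≤18, 3·1+5·2=13≤14, objective 23.
(x_1,x_2)=(2,1): 6·2+5·1=17≤18, 3·2+5·1=11≤14, objective 22.
(x_1,x_2)=(0,2): 6·0+5·2=10≤18, 3·0+5·2=10≤14, objective 16.
(x_1,x_2)=(1,1): 6·1+5·1=11≤18, 3·1+5·1=8≤14, objective 15.
No feasible integer point exceeds 23.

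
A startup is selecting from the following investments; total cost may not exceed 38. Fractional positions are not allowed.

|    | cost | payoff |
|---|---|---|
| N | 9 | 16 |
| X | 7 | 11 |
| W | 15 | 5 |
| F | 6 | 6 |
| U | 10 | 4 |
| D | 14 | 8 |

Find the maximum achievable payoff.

Allowing fractional choices, the relaxed optimum would be about 41.8, but investments are indivisible.
N + X + W + F: cost 9 + 7 + 15 + 6 = 37 ≤ 38, payoff 16 + 11 + 5 + 6 = 38.
N + X + F + D: cost 9 + 7 + 6 + 14 = 36 ≤ 38, payoff 16 + 11 + 6 + 8 = 41.
Best is N, X, F, and D with total payoff 41.

41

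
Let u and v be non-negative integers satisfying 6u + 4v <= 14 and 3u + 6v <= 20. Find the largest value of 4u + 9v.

27

(u,v)=(0,3): 6·0+4·3=12≤14, 3·0+6·3=18≤20, objective 27.
(u,v)=(1,2): 6·1+4·2=14≤14, 3·1+6·2=15≤20, objective 22.
(u,v)=(0,2): 6·0+4·2=8≤14, 3·0+6·2=12≤20, objective 18.
No feasible integer point exceeds 27.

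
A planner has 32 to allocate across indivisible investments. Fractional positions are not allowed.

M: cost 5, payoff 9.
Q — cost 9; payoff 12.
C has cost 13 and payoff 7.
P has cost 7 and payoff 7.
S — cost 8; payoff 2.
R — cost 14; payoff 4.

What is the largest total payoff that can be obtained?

30

Allowing fractional choices, the relaxed optimum would be about 33.9, but investments are indivisible.
M + Q + P + S: cost 5 + 9 + 7 + 8 = 29 ≤ 32, payoff 9 + 12 + 7 + 2 = 30.
M + Q + P: cost 5 + 9 + 7 = 21 ≤ 32, payoff 9 + 12 + 7 = 28.
M + Q + C: cost 5 + 9 + 13 = 27 ≤ 32, payoff 9 + 12 + 7 = 28.
Best is M, Q, P, and S with total payoff 30.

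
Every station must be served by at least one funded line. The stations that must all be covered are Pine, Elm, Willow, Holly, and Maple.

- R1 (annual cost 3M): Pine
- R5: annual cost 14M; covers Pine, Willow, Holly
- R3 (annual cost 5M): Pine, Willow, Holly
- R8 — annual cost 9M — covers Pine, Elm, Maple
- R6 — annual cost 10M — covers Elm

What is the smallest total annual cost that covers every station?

Choose R3 and R8: together they cover Pine, Elm, Willow, Holly, Maple — every station.
Total annual cost: 5 + 9 = 14.
No cover costs less than 14.

14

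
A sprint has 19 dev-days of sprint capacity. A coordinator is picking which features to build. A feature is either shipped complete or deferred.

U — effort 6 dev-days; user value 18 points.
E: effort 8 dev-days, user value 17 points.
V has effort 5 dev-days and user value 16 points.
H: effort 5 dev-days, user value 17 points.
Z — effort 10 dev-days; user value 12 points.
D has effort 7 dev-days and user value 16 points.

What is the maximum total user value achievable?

Allowing fractional choices, the relaxed optimum would be about 57.9, but features are indivisible.
U + V + H: effort 6 + 5 + 5 = 16 ≤ 19, user value 18 + 16 + 17 = 51.
U + H + D: effort 6 + 5 + 7 = 18 ≤ 19, user value 18 + 17 + 16 = 51.
U + E + H: effort 6 + 8 + 5 = 19 ≤ 19, user value 18 + 17 + 17 = 52.
Best is U, E, and H with total user value 52.

52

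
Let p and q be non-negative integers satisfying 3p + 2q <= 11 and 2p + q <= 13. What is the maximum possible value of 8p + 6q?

32

The continuous relaxation peaks at (0, 5.5) with value 33.00; rounding to a feasible lattice point costs some objective.
(p,q)=(1,4): 3·1+2·4=11≤11, 2·1+1·4=6≤13, objective 32.
(p,q)=(0,5): 3·0+2·5=10≤11, 2·0+1·5=5≤13, objective 30.
(p,q)=(1,3): 3·1+2·3=9≤11, 2·1+1·3=5≤13, objective 26.
The best lattice point is (1,4), giving 32.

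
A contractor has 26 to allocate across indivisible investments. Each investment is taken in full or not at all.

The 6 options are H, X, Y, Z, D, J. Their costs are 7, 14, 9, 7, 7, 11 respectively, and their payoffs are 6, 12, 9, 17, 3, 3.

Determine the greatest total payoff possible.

32

Treat it as a binary knapsack problem.
Take H, Y, and Z: cost 7 + 9 + 7 = 23 ≤ 26, payoff 6 + 9 + 17 = 32.
No other feasible combination does better.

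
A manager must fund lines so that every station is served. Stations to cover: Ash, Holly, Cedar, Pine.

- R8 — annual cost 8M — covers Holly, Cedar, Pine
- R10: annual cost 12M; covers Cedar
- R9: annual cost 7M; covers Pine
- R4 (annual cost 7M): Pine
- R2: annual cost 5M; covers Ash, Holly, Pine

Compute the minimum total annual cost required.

Choose R8 and R2: together they cover Ash, Holly, Cedar, Pine — every station.
Total annual cost: 8 + 5 = 13.
No cover costs less than 13.

13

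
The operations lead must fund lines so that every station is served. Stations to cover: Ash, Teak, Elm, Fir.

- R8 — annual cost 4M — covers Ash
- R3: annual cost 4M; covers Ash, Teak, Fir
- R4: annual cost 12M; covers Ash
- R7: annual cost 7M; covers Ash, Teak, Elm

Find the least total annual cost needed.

11

Choose R3 and R7: together they cover Ash, Teak, Elm, Fir — every station.
Total annual cost: 4 + 7 = 11.
No cover costs less than 11.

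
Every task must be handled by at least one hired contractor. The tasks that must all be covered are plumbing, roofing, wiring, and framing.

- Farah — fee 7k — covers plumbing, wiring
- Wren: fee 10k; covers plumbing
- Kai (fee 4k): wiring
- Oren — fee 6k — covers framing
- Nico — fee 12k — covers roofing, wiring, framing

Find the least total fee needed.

The greedy cost-per-new-task heuristic would pick Farah, Oren, and Nico for 25, but a cheaper cover exists.
Choose Farah and Nico: together they cover plumbing, roofing, wiring, framing — every task.
Total fee: 7 + 12 = 19.
No cover costs less than 19.

19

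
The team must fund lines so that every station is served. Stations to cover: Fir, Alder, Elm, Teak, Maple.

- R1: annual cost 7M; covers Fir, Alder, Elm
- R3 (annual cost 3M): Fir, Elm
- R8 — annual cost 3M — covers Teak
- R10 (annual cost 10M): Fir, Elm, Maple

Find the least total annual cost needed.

20

The greedy cost-per-new-station heuristic would pick R3, R8, R1, and R10 for 23, but a cheaper cover exists.
Choose R1, R8, and R10: together they cover Fir, Alder, Elm, Teak, Maple — every station.
Total annual cost: 7 + 3 + 10 = 20.
No cover costs less than 20.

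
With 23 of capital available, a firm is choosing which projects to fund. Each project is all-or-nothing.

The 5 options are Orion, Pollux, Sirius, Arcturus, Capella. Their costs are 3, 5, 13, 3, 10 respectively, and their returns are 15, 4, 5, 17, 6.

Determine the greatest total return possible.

This is a 0-1 knapsack instance.
Take Orion, Pollux, Arcturus, and Capella: cost 3 + 5 + 3 + 10 = 21 ≤ 23, return 15 + 4 + 17 + 6 = 42.
No other feasible combination does better.

42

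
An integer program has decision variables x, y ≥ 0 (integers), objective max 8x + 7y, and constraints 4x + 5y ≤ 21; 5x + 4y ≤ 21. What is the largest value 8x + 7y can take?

32

(x,y)=(4,0): 4·4+5·0=16≤21, 5·4+4·0=20≤21, objective 32.
(x,y)=(3,1): 4·3+5·1=17≤21, 5·3+4·1=19≤21, objective 31.
(x,y)=(2,2): 4·2+5·2=18≤21, 5·2+4·2=18≤21, objective 30.
(x,y)=(1,3): 4·1+5·3=19≤21, 5·1+4·3=17≤21, objective 29.
The best lattice point is (4,0), giving 32.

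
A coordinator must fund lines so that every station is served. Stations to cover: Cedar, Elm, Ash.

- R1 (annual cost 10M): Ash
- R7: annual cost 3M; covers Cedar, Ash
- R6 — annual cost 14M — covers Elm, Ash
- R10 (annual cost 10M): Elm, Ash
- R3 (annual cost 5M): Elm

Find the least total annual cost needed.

8

Choose R7 and R3: together they cover Cedar, Elm, Ash — every station.
Total annual cost: 3 + 5 = 8.
No cover costs less than 8.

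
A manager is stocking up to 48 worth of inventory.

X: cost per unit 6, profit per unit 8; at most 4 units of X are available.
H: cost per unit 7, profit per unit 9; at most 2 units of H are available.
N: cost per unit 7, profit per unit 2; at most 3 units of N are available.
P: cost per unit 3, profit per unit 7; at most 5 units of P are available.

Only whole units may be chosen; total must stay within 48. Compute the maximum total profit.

77

4×X, 1×H, and 5×P: cost 46 ≤ 48, profit 4·8 + 1·9 + 5·7 = 76.
3×X, 2×H, and 5×P: cost 47 ≤ 48, profit 3·8 + 2·9 + 5·7 = 77.
Best is 77.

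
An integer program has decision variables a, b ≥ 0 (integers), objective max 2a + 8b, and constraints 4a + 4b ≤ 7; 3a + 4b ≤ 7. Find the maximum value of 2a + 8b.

(a,b)=(0,1) is feasible, giving 8.
(a,b)=(1,0) is feasible, giving 2.
(a,b)=(0,0) is feasible, giving 0.
No feasible integer point exceeds 8.

8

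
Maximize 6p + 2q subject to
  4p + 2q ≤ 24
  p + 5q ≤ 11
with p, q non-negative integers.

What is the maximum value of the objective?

36

(p,q)=(6,0): 4·6+2·0=24≤24, 1·6+5·0=6≤11, objective 36.
(p,q)=(5,1): 4·5+2·1=22≤24, 1·5+5·1=10≤11, objective 32.
The best lattice point is (6,0), giving 36.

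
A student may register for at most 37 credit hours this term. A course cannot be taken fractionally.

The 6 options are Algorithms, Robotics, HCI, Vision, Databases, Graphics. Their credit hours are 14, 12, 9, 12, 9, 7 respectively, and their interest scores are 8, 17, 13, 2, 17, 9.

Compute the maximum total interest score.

Robotics + HCI + Databases: credit hours 12 + 9 + 9 = 30 ≤ 37, interest score 17 + 13 + 17 = 47.
Robotics + HCI + Databases + Graphics: credit hours 12 + 9 + 9 + 7 = 37 ≤ 37, interest score 17 + 13 + 17 + 9 = 56.
Best is Robotics, HCI, Databases, and Graphics with total interest score 56.

56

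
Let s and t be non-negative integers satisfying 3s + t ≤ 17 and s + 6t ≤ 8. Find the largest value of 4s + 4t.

The continuous relaxation peaks at (5.53, 0.412) with value 23.76; rounding to a feasible lattice point costs some objective.
(s,t)=(5,0): 3·5+1·0=15≤17, 1·5+6·0=5≤8, objective 20.
(s,t)=(4,0): 3·4+1·0=12≤17, 1·4+6·0=4≤8, objective 16.
The best lattice point is (5,0), giving 20.

20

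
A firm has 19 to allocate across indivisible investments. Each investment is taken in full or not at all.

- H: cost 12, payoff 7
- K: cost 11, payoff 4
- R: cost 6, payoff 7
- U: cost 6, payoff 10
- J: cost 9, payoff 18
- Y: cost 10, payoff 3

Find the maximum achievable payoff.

28

This is an integer program with binary decision variables.
Allowing fractional choices, the relaxed optimum would be about 32.7, but investments are indivisible.
U + J: cost 6 + 9 = 15 ≤ 19, payoff 10 + 18 = 28.
R + J: cost 6 + 9 = 15 ≤ 19, payoff 7 + 18 = 25.
J + Y: cost 9 + 10 = 19 ≤ 19, payoff 18 + 3 = 21.
Best is U and J with total payoff 28.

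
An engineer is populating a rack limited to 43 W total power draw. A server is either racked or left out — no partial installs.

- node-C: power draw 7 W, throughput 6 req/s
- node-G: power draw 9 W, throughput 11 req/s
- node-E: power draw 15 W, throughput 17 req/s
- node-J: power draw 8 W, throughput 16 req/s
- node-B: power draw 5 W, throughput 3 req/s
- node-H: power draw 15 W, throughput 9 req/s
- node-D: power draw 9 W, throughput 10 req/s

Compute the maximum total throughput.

54

Allowing fractional choices, the relaxed optimum would be about 55.7, but servers are indivisible.
node-G + node-E + node-J + node-D: power draw 9 + 15 + 8 + 9 = 41 ≤ 43, throughput 11 + 17 + 16 + 10 = 54.
node-C + node-E + node-J + node-D: power draw 7 + 15 + 8 + 9 = 39 ≤ 43, throughput 6 + 17 + 16 + 10 = 49.
node-C + node-G + node-E + node-J: power draw 7 + 9 + 15 + 8 = 39 ≤ 43, throughput 6 + 11 + 17 + 16 = 50.
Best is node-G, node-E, node-J, and node-D with total throughput 54.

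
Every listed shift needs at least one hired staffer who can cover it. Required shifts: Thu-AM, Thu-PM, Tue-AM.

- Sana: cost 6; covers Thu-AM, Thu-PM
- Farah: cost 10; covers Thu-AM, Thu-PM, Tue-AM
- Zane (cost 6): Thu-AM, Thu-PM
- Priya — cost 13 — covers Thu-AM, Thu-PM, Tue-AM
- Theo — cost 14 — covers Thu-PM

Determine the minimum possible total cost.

10

This is an integer covering problem.
The greedy cost-per-new-shift heuristic would pick Sana and Farah for 16, but a cheaper cover exists.
Farah alone covers Thu-AM, Thu-PM, Tue-AM — every shift.
Total cost: 10.
No cover costs less than 10.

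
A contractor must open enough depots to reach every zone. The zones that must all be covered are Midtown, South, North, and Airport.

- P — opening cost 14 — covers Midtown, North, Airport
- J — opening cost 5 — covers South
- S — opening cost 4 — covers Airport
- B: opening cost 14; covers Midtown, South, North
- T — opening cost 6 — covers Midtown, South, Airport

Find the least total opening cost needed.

Choose S and B: together they cover Midtown, South, North, Airport — every zone.
Total opening cost: 4 + 14 = 18.

18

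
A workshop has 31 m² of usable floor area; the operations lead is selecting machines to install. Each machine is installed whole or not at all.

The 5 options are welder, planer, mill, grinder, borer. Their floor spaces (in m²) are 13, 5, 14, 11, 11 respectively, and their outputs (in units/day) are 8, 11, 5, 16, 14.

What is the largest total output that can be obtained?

This is a 0-1 knapsack instance.
Allowing fractional choices, the relaxed optimum would be about 43.5, but machines are indivisible.
welder + planer + grinder: floor space 13 + 5 + 11 = 29 ≤ 31, output 8 + 11 + 16 = 35.
planer + grinder + borer: floor space 5 + 11 + 11 = 27 ≤ 31, output 11 + 16 + 14 = 41.
welder + planer + borer: floor space 13 + 5 + 11 = 29 ≤ 31, output 8 + 11 + 14 = 33.
Best is planer, grinder, and borer with total output 41.

41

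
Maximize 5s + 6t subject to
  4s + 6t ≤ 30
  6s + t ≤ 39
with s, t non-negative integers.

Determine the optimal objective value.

36

The continuous relaxation peaks at (6.38, 0.75) with value 36.38; rounding to a feasible lattice point costs some objective.
(s,t)=(6,1): 4·6+6·1=30≤30, 6·6+1·1=37≤39, objective 36.
(s,t)=(5,1): 4·5+6·1=26≤30, 6·5+1·1=31≤39, objective 31.
(s,t)=(6,0): 4·6+6·0=24≤30, 6·6+1·0=36≤39, objective 30.
(s,t)=(5,0): 4·5+6·0=20≤30, 6·5+1·0=30≤39, objective 25.
No feasible integer point exceeds 36.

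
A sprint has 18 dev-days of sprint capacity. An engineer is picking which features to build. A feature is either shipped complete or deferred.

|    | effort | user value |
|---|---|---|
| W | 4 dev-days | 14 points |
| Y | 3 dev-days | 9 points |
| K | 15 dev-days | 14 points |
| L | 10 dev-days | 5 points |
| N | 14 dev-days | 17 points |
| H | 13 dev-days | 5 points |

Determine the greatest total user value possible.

31

Take W and N: effort 4 + 14 = 18 ≤ 18, user value 14 + 17 = 31.
No other feasible combination does better.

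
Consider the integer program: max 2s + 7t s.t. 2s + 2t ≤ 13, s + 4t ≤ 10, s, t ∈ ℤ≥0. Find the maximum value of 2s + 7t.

(s,t)=(2,2): 2·2+2·2=8≤13, 1·2+4·2=10≤10, objective 18.
(s,t)=(5,1): 2·5+2·1=12≤13, 1·5+4·1=9≤10, objective 17.
No feasible integer point exceeds 18.

18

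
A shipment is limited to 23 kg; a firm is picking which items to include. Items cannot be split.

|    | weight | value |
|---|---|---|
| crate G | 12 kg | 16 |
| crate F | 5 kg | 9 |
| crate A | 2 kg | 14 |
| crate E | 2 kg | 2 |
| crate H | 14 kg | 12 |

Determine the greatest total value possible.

41

Allowing fractional choices, the relaxed optimum would be about 42.7, but items are indivisible.
crate F + crate A + crate E + crate H: weight 5 + 2 + 2 + 14 = 23 ≤ 23, value 9 + 14 + 2 + 12 = 37.
crate G + crate F + crate A: weight 12 + 5 + 2 = 19 ≤ 23, value 16 + 9 + 14 = 39.
crate G + crate F + crate A + crate E: weight 12 + 5 + 2 + 2 = 21 ≤ 23, value 16 + 9 + 14 + 2 = 41.
Best is crate G, crate F, crate A, and crate E with total value 41.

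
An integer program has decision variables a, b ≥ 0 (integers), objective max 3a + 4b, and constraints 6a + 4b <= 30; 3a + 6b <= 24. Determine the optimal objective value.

The continuous relaxation peaks at (3.5, 2.25) with value 19.50; rounding to a feasible lattice point costs some objective.
(a,b)=(2,3): 6·2+4·3=24≤30, 3·2+6·3=24≤24, objective 18.
(a,b)=(3,2): 6·3+4·2=26≤30, 3·3+6·2=21≤24, objective 17.
No feasible integer point exceeds 18.

18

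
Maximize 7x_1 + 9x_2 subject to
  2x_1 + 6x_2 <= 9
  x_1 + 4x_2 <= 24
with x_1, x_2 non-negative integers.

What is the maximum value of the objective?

(x_1,x_2)=(4,0) is feasible, giving 28.
(x_1,x_2)=(3,0) is feasible, giving 21.
No feasible integer point exceeds 28.

28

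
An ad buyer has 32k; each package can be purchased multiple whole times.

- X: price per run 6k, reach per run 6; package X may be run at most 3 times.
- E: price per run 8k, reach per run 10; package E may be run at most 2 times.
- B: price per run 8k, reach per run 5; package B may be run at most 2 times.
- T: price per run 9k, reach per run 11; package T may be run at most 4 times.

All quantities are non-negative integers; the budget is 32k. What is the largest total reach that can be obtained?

This is a bounded integer knapsack.
Take 1×X, 1×E, and 2×T: price 32 ≤ 32, reach 1·6 + 1·10 + 2·11 = 38.
No other integer combination yields more.

38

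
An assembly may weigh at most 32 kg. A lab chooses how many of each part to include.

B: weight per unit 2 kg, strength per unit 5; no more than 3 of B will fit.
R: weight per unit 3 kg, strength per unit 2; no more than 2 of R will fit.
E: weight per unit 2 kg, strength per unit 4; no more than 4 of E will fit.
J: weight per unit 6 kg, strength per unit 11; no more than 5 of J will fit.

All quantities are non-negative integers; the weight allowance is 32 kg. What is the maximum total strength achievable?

64

Take 3×B, 4×E, and 3×J: weight 32 ≤ 32, strength 3·5 + 4·4 + 3·11 = 64.
B has the best ratio (5/2) and is taken to its limit of 3; remaining capacity is filled optimally with the others.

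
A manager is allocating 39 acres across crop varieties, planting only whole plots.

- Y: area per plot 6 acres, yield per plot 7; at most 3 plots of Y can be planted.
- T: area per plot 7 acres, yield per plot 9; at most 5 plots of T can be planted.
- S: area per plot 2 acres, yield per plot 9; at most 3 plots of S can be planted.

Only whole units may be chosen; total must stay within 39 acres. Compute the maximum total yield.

68

This is a bounded integer knapsack.
Take 2×Y, 3×T, and 3×S: area 39 ≤ 39, yield 2·7 + 3·9 + 3·9 = 68.
S has the best ratio (9/2) and is taken to its limit of 3; remaining capacity is filled optimally with the others.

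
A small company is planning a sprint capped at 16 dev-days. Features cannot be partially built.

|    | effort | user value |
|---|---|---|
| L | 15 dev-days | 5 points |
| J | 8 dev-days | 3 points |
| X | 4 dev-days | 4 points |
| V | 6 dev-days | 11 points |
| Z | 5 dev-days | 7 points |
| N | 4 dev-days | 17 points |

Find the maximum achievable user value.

Allowing fractional choices, the relaxed optimum would be about 36.0, but features are indivisible.
V + N: effort 6 + 4 = 10 ≤ 16, user value 11 + 17 = 28.
X + V + N: effort 4 + 6 + 4 = 14 ≤ 16, user value 4 + 11 + 17 = 32.
V + Z + N: effort 6 + 5 + 4 = 15 ≤ 16, user value 11 + 7 + 17 = 35.
Best is V, Z, and N with total user value 35.

35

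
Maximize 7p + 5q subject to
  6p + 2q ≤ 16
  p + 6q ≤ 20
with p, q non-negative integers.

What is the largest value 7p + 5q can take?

24

The continuous relaxation peaks at (1.65, 3.06) with value 26.82; rounding to a feasible lattice point costs some objective.
(p,q)=(2,2): 6·2+2·2=16≤16, 1·2+6·2=14≤20, objective 24.
(p,q)=(1,3): 6·1+2·3=12≤16, 1·1+6·3=19≤20, objective 22.
(p,q)=(2,1): 6·2+2·1=14≤16, 1·2+6·1=8≤20, objective 19.
The best lattice point is (2,2), giving 24.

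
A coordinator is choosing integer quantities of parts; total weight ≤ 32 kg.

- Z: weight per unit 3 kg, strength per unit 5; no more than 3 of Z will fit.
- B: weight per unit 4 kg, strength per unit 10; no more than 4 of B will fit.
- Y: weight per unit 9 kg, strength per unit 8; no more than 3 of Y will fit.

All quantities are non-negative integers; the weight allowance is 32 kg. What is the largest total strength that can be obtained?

58

B has the best ratio (10/4); taking only B gives at most 4×10 = 40 (stopped by the supply cap of 4).
Mixing does better — 2×Z, 4×B, and 1×Y: weight 31 ≤ 32, strength 2·5 + 4·10 + 1·8 = 58.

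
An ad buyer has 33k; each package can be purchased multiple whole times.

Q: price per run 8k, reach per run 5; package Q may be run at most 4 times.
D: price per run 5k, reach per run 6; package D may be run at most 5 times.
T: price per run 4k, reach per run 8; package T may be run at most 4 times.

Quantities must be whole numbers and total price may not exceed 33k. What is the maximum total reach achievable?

50

4×D and 3×T: price 32 ≤ 33, reach 4·6 + 3·8 = 48.
3×D and 4×T: price 31 ≤ 33, reach 3·6 + 4·8 = 50.
Best is 50.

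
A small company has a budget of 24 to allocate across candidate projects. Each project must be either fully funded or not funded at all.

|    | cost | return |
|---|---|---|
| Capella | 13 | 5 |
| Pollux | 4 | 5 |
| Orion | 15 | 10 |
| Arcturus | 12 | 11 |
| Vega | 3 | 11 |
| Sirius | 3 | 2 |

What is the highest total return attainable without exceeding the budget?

Allowing fractional choices, the relaxed optimum would be about 30.3, but projects are indivisible.
Pollux + Arcturus + Vega + Sirius: cost 4 + 12 + 3 + 3 = 22 ≤ 24, return 5 + 11 + 11 + 2 = 29.
Pollux + Arcturus + Vega: cost 4 + 12 + 3 = 19 ≤ 24, return 5 + 11 + 11 = 27.
Best is Pollux, Arcturus, Vega, and Sirius with total return 29.

29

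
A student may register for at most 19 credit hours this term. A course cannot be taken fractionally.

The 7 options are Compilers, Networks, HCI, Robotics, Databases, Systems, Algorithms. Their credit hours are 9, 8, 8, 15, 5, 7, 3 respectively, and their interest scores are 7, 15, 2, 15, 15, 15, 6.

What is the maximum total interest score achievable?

36

Take Databases, Systems, and Algorithms: credit hours 5 + 7 + 3 = 15 ≤ 19, interest score 15 + 15 + 6 = 36.
No feasible combination exceeds this.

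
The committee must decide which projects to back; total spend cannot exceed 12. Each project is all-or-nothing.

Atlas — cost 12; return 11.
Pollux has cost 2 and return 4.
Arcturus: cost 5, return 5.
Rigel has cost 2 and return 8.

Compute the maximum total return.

Allowing fractional choices, the relaxed optimum would be about 19.8, but projects are indivisible.
Arcturus + Rigel: cost 5 + 2 = 7 ≤ 12, return 5 + 8 = 13.
Pollux + Arcturus + Rigel: cost 2 + 5 + 2 = 9 ≤ 12, return 4 + 5 + 8 = 17.
Pollux + Rigel: cost 2 + 2 = 4 ≤ 12, return 4 + 8 = 12.
Best is Pollux, Arcturus, and Rigel with total return 17.

17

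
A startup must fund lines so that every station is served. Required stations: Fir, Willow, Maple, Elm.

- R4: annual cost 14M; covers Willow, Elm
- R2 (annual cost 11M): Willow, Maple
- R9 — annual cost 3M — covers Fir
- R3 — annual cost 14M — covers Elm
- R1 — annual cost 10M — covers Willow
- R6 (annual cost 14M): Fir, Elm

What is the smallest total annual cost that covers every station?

25

The greedy cost-per-new-station heuristic would pick R9, R2, and R4 for 28, but a cheaper cover exists.
Choose R2 and R6: together they cover Fir, Willow, Maple, Elm — every station.
Total annual cost: 11 + 14 = 25.
No cover costs less than 25.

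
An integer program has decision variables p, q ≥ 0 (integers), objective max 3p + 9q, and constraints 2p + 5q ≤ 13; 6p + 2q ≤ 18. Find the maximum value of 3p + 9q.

21

Relaxing integrality, the LP optimum is 23.40 at (p,q) = (0, 2.6), which is not an integer point.
(p,q)=(1,2) is feasible, giving 21.
(p,q)=(0,2) is feasible, giving 18.
(p,q)=(2,1) is feasible, giving 15.
The best lattice point is (1,2), giving 21.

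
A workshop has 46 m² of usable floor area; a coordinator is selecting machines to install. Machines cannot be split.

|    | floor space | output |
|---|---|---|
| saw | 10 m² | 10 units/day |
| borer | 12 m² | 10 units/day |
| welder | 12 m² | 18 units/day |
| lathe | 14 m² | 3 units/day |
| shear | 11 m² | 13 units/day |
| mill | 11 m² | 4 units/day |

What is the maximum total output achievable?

This is an integer program with binary decision variables.
Allowing fractional choices, the relaxed optimum would be about 51.4, but machines are indivisible.
borer + welder + shear + mill: floor space 12 + 12 + 11 + 11 = 46 ≤ 46, output 10 + 18 + 13 + 4 = 45.
saw + borer + welder + shear: floor space 10 + 12 + 12 + 11 = 45 ≤ 46, output 10 + 10 + 18 + 13 = 51.
saw + welder + shear + mill: floor space 10 + 12 + 11 + 11 = 44 ≤ 46, output 10 + 18 + 13 + 4 = 45.
Best is saw, borer, welder, and shear with total output 51.

51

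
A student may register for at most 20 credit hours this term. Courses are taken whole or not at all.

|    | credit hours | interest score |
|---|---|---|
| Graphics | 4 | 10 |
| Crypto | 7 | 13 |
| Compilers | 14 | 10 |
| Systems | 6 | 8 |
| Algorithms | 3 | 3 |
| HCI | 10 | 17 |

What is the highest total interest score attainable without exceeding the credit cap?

This is an integer program with binary decision variables.
Graphics + Crypto + Systems + Algorithms: credit hours 4 + 7 + 6 + 3 = 20 ≤ 20, interest score 10 + 13 + 8 + 3 = 34.
Graphics + Systems + HCI: credit hours 4 + 6 + 10 = 20 ≤ 20, interest score 10 + 8 + 17 = 35.
Best is Graphics, Systems, and HCI with total interest score 35.

35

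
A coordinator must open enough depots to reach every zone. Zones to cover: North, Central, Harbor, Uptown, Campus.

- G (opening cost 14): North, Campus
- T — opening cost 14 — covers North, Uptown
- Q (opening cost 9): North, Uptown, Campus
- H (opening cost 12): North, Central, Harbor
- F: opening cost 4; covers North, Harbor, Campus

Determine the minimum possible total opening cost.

The greedy cost-per-new-zone heuristic would pick F, Q, and H for 25, but a cheaper cover exists.
Choose Q and H: together they cover North, Central, Harbor, Uptown, Campus — every zone.
Total opening cost: 9 + 12 = 21.
No cover costs less than 21.

21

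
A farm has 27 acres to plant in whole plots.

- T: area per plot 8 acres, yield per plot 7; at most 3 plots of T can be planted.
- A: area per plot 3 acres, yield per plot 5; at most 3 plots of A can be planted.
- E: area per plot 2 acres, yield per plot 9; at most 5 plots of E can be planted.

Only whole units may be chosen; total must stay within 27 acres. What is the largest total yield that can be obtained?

67

This is a bounded integer knapsack.
1×T, 3×A, and 5×E: area 27 ≤ 27, yield 1·7 + 3·5 + 5·9 = 67.
1×T, 2×A, and 5×E: area 24 ≤ 27, yield 1·7 + 2·5 + 5·9 = 62.
Best is 67.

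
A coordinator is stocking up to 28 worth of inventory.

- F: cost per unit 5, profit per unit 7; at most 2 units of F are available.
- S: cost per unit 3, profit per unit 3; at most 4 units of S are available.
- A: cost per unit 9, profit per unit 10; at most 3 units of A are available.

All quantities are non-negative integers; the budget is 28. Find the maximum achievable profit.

34

2×F and 2×A: cost 28 ≤ 28, profit 2·7 + 2·10 = 34.
2×F, 3×S, and 1×A: cost 28 ≤ 28, profit 2·7 + 3·3 + 1·10 = 33.
Best is 34.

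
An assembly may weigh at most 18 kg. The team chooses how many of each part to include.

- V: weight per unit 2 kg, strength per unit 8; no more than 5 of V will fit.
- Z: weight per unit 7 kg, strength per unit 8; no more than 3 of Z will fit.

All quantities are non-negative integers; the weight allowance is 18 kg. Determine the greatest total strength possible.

This is a bounded integer knapsack.
V has the best ratio (8/2); taking only V gives at most 5×8 = 40 (stopped by the supply cap of 5).
Mixing does better — 5×V and 1×Z: weight 17 ≤ 18, strength 5·8 + 1·8 = 48.

48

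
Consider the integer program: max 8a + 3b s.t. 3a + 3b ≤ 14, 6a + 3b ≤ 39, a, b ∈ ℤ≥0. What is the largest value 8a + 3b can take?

32

(a,b)=(4,0) is feasible, giving 32.
(a,b)=(3,1) is feasible, giving 27.
(a,b)=(3,0) is feasible, giving 24.
Maximum is 32 at (a,b)=(4,0).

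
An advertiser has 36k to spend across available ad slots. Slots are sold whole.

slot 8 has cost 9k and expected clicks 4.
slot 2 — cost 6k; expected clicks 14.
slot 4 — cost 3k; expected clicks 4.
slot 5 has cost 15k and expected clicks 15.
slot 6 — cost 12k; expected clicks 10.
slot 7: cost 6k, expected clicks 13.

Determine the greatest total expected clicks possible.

46

slot 8 + slot 2 + slot 5 + slot 7: cost 9 + 6 + 15 + 6 = 36 ≤ 36, expected clicks 4 + 14 + 15 + 13 = 46.
slot 8 + slot 2 + slot 4 + slot 6 + slot 7: cost 9 + 6 + 3 + 12 + 6 = 36 ≤ 36, expected clicks 4 + 14 + 4 + 10 + 13 = 45.
slot 2 + slot 4 + slot 5 + slot 7: cost 6 + 3 + 15 + 6 = 30 ≤ 36, expected clicks 14 + 4 + 15 + 13 = 46.
The maximum expected clicks is 46; one optimal choice is slot 2, slot 4, slot 5, and slot 7.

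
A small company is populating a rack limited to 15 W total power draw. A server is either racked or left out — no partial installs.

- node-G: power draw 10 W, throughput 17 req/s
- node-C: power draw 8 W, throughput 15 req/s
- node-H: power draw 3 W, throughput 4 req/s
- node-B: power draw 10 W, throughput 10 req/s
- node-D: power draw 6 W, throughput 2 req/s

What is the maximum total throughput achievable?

21

Treat it as a binary knapsack problem.
Allowing fractional choices, the relaxed optimum would be about 26.9, but servers are indivisible.
node-C + node-H: power draw 8 + 3 = 11 ≤ 15, throughput 15 + 4 = 19.
node-G: power draw 10 ≤ 15, throughput 17.
node-G + node-H: power draw 10 + 3 = 13 ≤ 15, throughput 17 + 4 = 21.
Best is node-G and node-H with total throughput 21.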